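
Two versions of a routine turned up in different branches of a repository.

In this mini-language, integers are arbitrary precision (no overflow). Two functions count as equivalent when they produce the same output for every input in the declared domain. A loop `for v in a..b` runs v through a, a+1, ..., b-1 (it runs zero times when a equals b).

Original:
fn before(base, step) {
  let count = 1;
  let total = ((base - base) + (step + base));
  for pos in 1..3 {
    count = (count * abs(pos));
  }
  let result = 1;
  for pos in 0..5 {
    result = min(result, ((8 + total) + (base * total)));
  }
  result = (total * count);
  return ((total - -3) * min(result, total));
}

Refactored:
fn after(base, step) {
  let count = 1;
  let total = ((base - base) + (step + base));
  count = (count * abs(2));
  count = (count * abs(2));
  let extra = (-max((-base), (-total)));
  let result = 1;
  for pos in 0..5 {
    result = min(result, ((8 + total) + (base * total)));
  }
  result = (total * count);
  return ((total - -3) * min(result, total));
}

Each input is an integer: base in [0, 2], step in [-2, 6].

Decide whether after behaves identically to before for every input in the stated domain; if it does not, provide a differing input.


Try base=0, step=-2.
before: count = 1; total = -2; [pos=1]; count = 1; [pos=2]; count = 2; result = 1; [pos=0]; result = 1; [pos=1]; result = 1; [pos=2]; result = 1; [pos=3]; result = 1; [pos=4]; result = 1; result = -4; return -4
after: count = 1; total = -2; count = 2; count = 4; extra = -2; result = 1; [pos=0]; result = 1; [pos=1]; result = 1; [pos=2]; result = 1; [pos=3]; result = 1; [pos=4]; result = 1; result = -8; return -8
-4 vs -8 — the two versions disagree here.
verdict: not equivalent; witness: base=0, step=-2


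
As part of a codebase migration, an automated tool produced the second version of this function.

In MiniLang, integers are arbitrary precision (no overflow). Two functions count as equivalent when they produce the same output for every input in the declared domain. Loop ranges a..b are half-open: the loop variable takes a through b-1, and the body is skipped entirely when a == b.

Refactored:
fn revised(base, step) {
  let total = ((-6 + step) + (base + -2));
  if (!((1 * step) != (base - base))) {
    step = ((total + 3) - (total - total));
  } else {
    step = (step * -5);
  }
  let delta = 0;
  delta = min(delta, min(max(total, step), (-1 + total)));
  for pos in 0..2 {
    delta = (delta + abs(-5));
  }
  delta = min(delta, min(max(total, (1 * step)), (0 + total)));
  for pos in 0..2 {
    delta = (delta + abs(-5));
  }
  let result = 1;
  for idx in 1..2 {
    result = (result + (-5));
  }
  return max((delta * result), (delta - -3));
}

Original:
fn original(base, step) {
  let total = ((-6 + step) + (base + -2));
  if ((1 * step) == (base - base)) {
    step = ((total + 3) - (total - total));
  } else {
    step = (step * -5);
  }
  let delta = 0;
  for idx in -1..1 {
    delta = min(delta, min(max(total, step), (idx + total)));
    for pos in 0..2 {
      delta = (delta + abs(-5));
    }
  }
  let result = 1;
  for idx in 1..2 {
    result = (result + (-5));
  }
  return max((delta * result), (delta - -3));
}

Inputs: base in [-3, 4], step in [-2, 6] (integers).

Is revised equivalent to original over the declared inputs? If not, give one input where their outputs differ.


Comparing the listings, the differences include: comparison usage differs; also boolean connective usage differs; also arithmetic usage differs; also constant usage differs; also statement counts differ; also min/max/abs usage differs.
As a probe, take base=1, step=2: original runs total := -5 | ((1 * step) == (base - base)): false | step := -10 | delta := 0 | iter idx=-1: | delta := -6 | iter pos=0: | delta := -1 | iter pos=1: | delta := 4 | iter idx=0: | delta := -5 | iter pos=0: | delta := 0 | iter pos=1: | delta := 5 | result := 1 | iter idx=1: | result := -4 | result 8; revised runs total := -5 | (!((1 * step) != (base - base))): false | step := -10 | delta := 0 | delta := -6 | iter pos=0: | delta := -1 | iter pos=1: | delta := 4 | delta := -5 | iter pos=0: | delta := 0 | iter pos=1: | delta := 5 | result := 1 | iter idx=1: | result := -4 | result 8; both end at 8.
Sweeping the whole domain (72 inputs) finds no disagreement.
verdict: equivalent


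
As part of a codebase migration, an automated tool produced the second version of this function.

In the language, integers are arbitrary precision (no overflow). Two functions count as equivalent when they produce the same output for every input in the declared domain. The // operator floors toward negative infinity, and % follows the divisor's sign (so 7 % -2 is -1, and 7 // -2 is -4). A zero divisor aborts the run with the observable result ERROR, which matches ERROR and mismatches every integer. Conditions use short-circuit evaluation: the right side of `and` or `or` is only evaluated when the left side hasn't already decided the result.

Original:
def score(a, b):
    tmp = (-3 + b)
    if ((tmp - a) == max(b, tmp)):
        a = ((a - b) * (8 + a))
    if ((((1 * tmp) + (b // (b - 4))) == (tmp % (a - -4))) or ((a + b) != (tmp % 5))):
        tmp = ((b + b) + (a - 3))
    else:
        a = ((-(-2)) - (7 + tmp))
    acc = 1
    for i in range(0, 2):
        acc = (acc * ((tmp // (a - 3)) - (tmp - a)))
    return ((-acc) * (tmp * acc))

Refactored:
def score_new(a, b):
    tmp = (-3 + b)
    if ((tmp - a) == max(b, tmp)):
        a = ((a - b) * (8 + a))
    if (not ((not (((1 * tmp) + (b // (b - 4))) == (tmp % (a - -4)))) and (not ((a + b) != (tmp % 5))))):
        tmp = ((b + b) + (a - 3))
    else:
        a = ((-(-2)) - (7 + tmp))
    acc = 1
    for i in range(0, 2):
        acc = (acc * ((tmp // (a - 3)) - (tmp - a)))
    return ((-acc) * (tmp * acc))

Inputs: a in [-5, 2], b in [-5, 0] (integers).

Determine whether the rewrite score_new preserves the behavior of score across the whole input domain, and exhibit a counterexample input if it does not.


The two versions differ — the changes include boolean connective usage differs.
Spot check at a=-1, b=-2 — score: tmp := -5 | ((tmp - a) == max(b, tmp)): false | ((((1 * tmp) + (b // (b - 4))) == (tmp % (a - -4))) or ((a + b) != (tmp % 5))): true | tmp := -8 | acc := 1 | iter i=0: | acc := 9 | iter i=1: | acc := 81 | result 52488. score_new: tmp := -5 | ((tmp - a) == max(b, tmp)): false | (not ((not (((1 * tmp) + (b // (b - 4))) == (tmp % (a - -4)))) and (not ((a + b) != (tmp % 5))))): true | tmp := -8 | acc := 1 | iter i=0: | acc := 9 | iter i=1: | acc := 81 | result 52488. Both give 52488.
An exhaustive pass over the 48 declared inputs shows identical outputs.
verdict: equivalent


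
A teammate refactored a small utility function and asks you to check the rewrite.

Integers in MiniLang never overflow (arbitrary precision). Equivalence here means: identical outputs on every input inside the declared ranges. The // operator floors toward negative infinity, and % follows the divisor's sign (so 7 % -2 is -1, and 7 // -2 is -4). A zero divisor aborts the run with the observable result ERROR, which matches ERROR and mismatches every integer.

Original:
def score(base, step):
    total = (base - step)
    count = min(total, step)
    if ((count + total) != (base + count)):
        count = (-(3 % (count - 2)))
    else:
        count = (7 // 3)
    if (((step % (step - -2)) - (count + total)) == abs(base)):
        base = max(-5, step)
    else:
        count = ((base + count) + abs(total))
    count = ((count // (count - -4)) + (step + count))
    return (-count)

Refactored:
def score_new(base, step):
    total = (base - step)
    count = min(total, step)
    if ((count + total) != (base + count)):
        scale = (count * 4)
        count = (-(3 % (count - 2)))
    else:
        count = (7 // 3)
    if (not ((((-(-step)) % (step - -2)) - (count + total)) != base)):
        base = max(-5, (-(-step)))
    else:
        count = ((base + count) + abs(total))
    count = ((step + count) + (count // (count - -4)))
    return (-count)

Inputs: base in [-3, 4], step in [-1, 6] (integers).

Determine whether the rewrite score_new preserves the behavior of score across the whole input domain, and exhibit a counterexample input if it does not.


These are not equivalent — on base=-3, step=2 the outputs split (-6 vs -8).
score: total=-5, then count=-5, then ((count + total) != (base + count)) is true, then count=4, then (((step % (step - -2)) - (count + total)) == abs(base)) is true, then base=2, then count=6, then returns -6
score_new: total=-5, then count=-5, then ((count + total) != (base + count)) is true, then scale=-20, then count=4, then (not ((((-(-step)) % (step - -2)) - (count + total)) != base)) is false, then count=6, then count=8, then returns -8
verdict: not equivalent; witness: base=-3, step=2


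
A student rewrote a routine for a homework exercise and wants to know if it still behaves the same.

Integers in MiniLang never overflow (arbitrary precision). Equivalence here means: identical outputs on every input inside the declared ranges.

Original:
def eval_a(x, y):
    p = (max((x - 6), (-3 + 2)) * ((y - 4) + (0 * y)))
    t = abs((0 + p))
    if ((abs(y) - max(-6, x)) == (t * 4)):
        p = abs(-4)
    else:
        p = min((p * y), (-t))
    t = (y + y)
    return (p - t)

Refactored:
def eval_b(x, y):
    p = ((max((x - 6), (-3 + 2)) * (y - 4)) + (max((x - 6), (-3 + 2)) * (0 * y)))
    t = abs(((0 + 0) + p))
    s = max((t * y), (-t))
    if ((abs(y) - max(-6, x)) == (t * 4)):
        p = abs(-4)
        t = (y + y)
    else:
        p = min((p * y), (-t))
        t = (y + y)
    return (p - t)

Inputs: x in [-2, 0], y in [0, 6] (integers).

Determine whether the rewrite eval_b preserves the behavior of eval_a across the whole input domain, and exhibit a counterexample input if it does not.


Equivalent — the differences include arithmetic usage differs; constant usage differs; local variable names differ; min/max/abs usage differs; statement counts differ, yet no declared input distinguishes the two.
As a probe, take x=0, y=5: eval_a runs p = -1; t = 1; ((abs(y) - max(-6, x)) == (t * 4)) -> false; p = -5; t = 10; return -15; eval_b runs p = -1; t = 1; s = 5; ((abs(y) - max(-6, x)) == (t * 4)) -> false; p = -5; t = 10; return -15; both end at -15.
Across all 21 domain points the two functions coincide.
verdict: equivalent


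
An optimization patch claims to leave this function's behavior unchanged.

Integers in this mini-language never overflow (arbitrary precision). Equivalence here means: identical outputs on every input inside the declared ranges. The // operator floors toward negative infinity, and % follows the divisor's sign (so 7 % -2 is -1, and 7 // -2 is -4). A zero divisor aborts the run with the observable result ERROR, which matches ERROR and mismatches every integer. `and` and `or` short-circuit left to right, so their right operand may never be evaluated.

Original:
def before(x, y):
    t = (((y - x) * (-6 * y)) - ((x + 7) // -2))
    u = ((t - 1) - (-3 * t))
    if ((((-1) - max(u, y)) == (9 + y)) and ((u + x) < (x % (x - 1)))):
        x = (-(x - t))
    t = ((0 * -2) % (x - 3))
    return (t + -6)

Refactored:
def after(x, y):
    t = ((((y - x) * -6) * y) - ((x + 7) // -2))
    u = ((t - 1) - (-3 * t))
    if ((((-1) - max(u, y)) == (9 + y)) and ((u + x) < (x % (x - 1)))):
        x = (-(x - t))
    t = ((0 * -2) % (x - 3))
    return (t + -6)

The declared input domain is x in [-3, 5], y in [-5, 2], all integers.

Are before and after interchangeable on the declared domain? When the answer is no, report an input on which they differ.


Equivalent — the differences include same computation, different form, yet no declared input distinguishes the two.
Spot check at x=-2, y=0 — before: t becomes 3; next u becomes 11; next ((((-1) - max(u, y)) == (9 + y)) and ((u + x) < (x % (x - 1)))) evaluates to false; next t becomes 0; next final value -6. after: t becomes 3; next u becomes 11; next ((((-1) - max(u, y)) == (9 + y)) and ((u + x) < (x % (x - 1)))) evaluates to false; next t becomes 0; next final value -6. Both give -6.
An exhaustive pass over the 72 declared inputs shows identical outputs.
verdict: equivalent


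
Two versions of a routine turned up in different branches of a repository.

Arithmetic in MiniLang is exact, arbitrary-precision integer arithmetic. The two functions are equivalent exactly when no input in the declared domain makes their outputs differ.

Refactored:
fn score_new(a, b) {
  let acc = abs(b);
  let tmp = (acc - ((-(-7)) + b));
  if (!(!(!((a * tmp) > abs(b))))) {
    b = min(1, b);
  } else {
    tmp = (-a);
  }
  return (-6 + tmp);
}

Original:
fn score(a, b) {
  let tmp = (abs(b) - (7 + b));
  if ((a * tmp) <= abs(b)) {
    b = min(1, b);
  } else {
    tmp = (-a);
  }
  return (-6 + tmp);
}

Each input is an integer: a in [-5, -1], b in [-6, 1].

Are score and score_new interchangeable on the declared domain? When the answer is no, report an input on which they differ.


Behavior is preserved: although boolean connective usage differs, and comparison usage differs, and statement counts differ, and local variable names differ, the outputs never diverge.
Spot check at a=-1, b=-3 — score: tmp=-1, then ((a * tmp) <= abs(b)) is true, then b=-3, then returns -7. score_new: acc=3, then tmp=-1, then (!(!(!((a * tmp) > abs(b))))) is true, then b=-3, then returns -7. Both give -7.
Checked all 40 inputs in the declared domain: the outputs agree on every one.
verdict: equivalent


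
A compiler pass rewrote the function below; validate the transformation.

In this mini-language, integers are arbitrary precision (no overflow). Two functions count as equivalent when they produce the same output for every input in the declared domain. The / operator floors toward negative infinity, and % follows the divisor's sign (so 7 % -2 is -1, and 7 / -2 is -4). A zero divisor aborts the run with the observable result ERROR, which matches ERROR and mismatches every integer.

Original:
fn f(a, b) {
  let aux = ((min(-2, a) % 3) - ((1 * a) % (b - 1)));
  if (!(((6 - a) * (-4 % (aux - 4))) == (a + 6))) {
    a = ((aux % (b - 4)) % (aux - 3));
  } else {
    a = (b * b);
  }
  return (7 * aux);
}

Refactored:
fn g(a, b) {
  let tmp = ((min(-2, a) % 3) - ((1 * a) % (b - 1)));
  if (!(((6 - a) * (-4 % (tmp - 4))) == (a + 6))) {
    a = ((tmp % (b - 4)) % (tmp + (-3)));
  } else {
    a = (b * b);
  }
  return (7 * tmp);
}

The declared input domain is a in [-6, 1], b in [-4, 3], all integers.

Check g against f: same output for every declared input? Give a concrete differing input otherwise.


Side by side, the visible changes include: local variable names differ, plus arithmetic usage differs.
Tracing a=-5, b=-4: f: aux becomes 1; next (!(((6 - a) * (-4 % (aux - 4))) == (a + 6))) evaluates to true; next a becomes -1; next final value 7 | g: tmp becomes 1; next (!(((6 - a) * (-4 % (tmp - 4))) == (a + 6))) evaluates to true; next a becomes -1; next final value 7 — matching result 7.
Across all 64 domain points the two functions coincide.
verdict: equivalent


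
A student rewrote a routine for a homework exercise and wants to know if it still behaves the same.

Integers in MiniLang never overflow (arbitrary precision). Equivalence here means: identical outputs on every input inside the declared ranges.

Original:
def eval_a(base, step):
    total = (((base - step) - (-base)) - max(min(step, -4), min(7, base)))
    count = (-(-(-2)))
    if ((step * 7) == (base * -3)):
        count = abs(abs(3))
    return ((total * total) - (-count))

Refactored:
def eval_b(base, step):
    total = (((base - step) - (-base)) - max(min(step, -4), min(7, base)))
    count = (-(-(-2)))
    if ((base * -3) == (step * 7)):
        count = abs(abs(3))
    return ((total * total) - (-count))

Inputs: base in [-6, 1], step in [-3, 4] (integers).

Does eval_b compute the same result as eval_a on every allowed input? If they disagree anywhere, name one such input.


Differences: same computation, different form — yet all 64 inputs agree.
verdict: equivalent


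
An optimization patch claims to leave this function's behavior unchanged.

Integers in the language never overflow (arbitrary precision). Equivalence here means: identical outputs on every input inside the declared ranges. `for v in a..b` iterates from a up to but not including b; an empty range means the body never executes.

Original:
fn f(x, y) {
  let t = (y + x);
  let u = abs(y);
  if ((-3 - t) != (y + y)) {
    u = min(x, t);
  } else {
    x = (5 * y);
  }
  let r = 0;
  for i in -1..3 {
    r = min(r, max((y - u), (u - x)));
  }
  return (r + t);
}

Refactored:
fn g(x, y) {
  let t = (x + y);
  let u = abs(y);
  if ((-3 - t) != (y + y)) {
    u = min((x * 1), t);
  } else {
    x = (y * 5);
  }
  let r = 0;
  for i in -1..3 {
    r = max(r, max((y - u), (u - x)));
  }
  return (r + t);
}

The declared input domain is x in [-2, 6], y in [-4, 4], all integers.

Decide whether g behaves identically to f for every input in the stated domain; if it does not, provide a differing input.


On input x=-2, y=-4, f returns -6 while g returns -4.
verdict: not equivalent; witness: x=-2, y=-4


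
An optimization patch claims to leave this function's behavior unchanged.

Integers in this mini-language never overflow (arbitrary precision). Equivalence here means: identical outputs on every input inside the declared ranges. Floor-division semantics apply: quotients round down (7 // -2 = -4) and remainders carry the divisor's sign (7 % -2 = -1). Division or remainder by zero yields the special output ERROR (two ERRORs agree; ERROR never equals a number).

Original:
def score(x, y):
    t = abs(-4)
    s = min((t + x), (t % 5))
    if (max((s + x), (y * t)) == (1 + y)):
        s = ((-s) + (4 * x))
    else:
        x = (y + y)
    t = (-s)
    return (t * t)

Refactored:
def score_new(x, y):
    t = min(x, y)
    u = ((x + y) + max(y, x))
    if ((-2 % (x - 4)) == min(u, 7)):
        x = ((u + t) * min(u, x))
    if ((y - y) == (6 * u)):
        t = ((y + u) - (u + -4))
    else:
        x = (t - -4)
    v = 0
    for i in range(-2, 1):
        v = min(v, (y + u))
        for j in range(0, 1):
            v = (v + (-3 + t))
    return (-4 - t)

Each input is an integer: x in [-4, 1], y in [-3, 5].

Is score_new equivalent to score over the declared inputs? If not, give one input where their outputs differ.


Not equivalent: x=-4, y=2 separates them (0 vs -10).
score: t becomes 4; next s becomes 0; next (max((s + x), (y * t)) == (1 + y)) evaluates to false; next x becomes 4; next t becomes 0; next final value 0
score_new: t becomes -4; next u becomes 0; next ((-2 % (x - 4)) == min(u, 7)) evaluates to false; next ((y - y) == (6 * u)) evaluates to true; next t becomes 6; next v becomes 0; next at i=-2:; next v becomes 0; next at j=0:; next v becomes 3; next at i=-1:; next v becomes 2; next at j=0:; next v becomes 5; next at i=0:; next v becomes 2; next at j=0:; next v becomes 5; next final value -10
verdict: not equivalent; witness: x=-4, y=2


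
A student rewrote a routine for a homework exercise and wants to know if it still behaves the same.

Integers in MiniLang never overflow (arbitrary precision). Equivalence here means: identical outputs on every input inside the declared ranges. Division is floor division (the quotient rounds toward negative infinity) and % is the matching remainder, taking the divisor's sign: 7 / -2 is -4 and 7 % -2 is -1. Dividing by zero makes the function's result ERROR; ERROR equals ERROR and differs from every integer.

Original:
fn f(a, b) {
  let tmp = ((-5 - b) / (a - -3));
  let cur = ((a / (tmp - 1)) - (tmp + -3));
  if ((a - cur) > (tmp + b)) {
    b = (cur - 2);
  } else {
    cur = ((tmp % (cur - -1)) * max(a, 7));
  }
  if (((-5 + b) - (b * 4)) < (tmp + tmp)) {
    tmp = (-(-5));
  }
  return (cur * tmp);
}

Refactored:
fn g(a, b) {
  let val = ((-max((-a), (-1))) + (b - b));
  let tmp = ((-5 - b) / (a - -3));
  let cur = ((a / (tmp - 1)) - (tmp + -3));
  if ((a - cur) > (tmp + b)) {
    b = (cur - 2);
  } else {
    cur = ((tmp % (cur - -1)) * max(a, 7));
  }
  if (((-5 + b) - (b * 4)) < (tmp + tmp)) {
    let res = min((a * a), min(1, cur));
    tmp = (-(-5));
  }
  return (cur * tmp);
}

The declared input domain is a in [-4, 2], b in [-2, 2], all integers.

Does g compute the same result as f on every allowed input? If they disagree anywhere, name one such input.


Comparing the listings, the differences include: arithmetic usage differs; min/max/abs usage differs; local variable names differ; constant usage differs; statement counts differ.
Spot check at a=0, b=1 — f: tmp = -2; cur = 5; ((a - cur) > (tmp + b)) -> false; cur = 28; (((-5 + b) - (b * 4)) < (tmp + tmp)) -> true; tmp = 5; return 140. g: val = 0; tmp = -2; cur = 5; ((a - cur) > (tmp + b)) -> false; cur = 28; (((-5 + b) - (b * 4)) < (tmp + tmp)) -> true; res = 0; tmp = 5; return 140. Both give 140.
Checked all 35 inputs in the declared domain: the outputs agree on every one.
verdict: equivalent


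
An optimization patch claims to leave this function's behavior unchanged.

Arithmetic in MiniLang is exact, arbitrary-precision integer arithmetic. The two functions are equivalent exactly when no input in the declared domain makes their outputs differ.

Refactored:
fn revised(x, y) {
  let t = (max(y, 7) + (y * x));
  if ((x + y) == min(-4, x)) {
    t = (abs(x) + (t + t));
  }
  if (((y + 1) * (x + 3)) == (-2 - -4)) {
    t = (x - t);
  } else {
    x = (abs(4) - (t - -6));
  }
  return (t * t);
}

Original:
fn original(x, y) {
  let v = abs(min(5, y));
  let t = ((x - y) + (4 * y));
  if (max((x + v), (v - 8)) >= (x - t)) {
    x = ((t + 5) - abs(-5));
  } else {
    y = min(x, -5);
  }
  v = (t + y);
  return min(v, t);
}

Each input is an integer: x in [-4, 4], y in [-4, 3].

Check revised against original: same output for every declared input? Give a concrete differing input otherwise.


These are not equivalent — on x=-4, y=-4 the outputs split (-21 vs 529).
original: v := 4 | t := -16 | (max((x + v), (v - 8)) >= (x - t)): false | y := -5 | v := -21 | result -21
revised: t := 23 | ((x + y) == min(-4, x)): false | (((y + 1) * (x + 3)) == (-2 - -4)): false | x := -25 | result 529
verdict: not equivalent; witness: x=-4, y=-4


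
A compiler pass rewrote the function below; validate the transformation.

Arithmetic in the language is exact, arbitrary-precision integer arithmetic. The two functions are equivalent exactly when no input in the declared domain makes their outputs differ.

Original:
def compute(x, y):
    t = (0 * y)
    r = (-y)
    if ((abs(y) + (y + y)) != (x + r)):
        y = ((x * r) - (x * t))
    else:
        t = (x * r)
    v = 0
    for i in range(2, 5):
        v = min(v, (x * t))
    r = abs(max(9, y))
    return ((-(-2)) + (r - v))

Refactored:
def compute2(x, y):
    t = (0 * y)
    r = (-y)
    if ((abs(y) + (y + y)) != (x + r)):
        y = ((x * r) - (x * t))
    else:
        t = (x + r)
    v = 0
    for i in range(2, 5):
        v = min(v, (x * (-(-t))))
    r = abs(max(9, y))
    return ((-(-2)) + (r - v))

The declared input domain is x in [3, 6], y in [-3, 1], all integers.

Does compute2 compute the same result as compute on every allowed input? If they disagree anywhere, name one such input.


Consider the input x=4, y=1.
compute: t=0, then r=-1, then ((abs(y) + (y + y)) != (x + r)) is false, then t=-4, then v=0, then (i=2), then v=-16, then (i=3), then v=-16, then (i=4), then v=-16, then r=9, then returns 27
compute2: t=0, then r=-1, then ((abs(y) + (y + y)) != (x + r)) is false, then t=3, then v=0, then (i=2), then v=0, then (i=3), then v=0, then (i=4), then v=0, then r=9, then returns 11
27 and 11 differ, so these are not the same function on this domain.
verdict: not equivalent; witness: x=4, y=1


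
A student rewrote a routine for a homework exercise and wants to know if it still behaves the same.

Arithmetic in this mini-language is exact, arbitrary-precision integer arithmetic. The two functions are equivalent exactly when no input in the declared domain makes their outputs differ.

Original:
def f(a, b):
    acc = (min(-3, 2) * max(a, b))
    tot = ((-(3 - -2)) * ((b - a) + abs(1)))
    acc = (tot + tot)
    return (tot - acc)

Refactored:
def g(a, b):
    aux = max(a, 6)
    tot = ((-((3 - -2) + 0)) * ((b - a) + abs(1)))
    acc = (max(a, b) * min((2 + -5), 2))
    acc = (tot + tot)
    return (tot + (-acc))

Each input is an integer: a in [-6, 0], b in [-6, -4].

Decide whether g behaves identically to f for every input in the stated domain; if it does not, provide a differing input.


Although local variable names differ; min/max/abs usage differs; statement counts differ; constant usage differs; arithmetic usage differs, 21/21 inputs agree.
verdict: equivalent


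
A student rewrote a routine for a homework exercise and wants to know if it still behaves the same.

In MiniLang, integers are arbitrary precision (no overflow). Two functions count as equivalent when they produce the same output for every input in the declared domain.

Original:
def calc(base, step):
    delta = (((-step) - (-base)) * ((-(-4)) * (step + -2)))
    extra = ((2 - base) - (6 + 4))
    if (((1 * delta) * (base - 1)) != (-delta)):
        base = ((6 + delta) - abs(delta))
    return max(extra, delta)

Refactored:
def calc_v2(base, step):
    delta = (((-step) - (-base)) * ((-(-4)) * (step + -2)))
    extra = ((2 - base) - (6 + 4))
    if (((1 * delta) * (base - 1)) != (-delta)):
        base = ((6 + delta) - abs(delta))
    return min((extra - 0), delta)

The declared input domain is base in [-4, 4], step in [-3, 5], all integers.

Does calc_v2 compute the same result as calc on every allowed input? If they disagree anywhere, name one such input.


These are not equivalent — on base=-4, step=-3 the outputs split (20 vs -4).
calc: delta := 20 | extra := -4 | (((1 * delta) * (base - 1)) != (-delta)): true | base := 6 | result 20
calc_v2: delta := 20 | extra := -4 | (((1 * delta) * (base - 1)) != (-delta)): true | base := 6 | result -4
verdict: not equivalent; witness: base=-4, step=-3


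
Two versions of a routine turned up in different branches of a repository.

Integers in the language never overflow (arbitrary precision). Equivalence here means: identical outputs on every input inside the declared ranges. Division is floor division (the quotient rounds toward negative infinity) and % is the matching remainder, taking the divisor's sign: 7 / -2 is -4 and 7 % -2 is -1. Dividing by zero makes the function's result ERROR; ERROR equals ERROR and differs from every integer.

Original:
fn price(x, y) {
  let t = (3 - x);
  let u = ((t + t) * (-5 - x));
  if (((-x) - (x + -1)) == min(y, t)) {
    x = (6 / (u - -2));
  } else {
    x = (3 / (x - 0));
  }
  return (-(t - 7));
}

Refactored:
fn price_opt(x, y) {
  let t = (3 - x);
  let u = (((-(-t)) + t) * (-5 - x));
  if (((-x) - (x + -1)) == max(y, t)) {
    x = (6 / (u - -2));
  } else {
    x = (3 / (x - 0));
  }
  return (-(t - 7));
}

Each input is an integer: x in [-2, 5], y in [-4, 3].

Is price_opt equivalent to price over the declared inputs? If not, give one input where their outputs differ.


There is a counterexample at x=0, y=1: 4 on one side, ERROR on the other.
price: t becomes 3; next u becomes -30; next (((-x) - (x + -1)) == min(y, t)) evaluates to true; next x becomes -1; next final value 4
price_opt: t becomes 3; next u becomes -30; next (((-x) - (x + -1)) == max(y, t)) evaluates to false; next hits division by zero so the output is ERROR
verdict: not equivalent; witness: x=0, y=1


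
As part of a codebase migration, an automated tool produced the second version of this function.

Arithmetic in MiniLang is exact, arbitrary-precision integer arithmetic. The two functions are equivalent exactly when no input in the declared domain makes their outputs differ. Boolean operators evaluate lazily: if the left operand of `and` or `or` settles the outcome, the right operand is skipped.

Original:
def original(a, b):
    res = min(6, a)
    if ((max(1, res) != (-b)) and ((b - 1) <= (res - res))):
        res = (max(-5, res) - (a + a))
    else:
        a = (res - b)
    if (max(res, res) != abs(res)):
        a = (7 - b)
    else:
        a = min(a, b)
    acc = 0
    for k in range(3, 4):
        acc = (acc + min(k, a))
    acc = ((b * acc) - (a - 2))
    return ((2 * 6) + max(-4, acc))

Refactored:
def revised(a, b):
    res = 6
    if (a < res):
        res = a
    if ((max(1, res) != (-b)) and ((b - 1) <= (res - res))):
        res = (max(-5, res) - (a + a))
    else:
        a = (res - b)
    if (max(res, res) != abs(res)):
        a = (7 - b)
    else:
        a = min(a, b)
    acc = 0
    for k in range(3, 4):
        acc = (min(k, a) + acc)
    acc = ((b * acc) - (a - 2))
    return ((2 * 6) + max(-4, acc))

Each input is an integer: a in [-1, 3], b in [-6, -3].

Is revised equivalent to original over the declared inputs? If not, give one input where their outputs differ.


Equivalent — the differences include min/max/abs usage differs, statement counts differ, comparison usage differs, branching structure differs, yet no declared input distinguishes the two.
One worked example (a=2, b=-6) — original: res=2, then ((max(1, res) != (-b)) and ((b - 1) <= (res - res))) is true, then res=-2, then (max(res, res) != abs(res)) is true, then a=13, then acc=0, then (k=3), then acc=3, then acc=-29, then returns 8; revised: res=6, then (a < res) is true, then res=2, then ((max(1, res) != (-b)) and ((b - 1) <= (res - res))) is true, then res=-2, then (max(res, res) != abs(res)) is true, then a=13, then acc=0, then (k=3), then acc=3, then acc=-29, then returns 8; agreement on 8.
An exhaustive pass over the 20 declared inputs shows identical outputs.
verdict: equivalent


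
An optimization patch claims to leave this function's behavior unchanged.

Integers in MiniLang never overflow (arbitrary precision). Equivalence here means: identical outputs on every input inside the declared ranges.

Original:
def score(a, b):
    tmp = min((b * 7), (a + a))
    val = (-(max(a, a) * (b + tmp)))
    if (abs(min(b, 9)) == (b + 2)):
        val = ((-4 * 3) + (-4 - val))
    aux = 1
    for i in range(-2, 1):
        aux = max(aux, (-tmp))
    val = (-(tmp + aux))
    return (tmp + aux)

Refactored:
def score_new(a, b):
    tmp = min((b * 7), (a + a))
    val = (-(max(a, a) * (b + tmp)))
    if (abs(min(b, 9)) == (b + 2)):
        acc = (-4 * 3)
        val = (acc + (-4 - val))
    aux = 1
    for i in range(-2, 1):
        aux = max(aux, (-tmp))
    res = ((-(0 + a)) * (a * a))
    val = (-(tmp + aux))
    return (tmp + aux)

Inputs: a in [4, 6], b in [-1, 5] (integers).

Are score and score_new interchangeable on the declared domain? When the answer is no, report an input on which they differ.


The two versions differ — the changes include arithmetic usage differs, and statement counts differ, and constant usage differs, and local variable names differ.
Tracing a=5, b=2: score: tmp = 10; val = -60; (abs(min(b, 9)) == (b + 2)) -> false; aux = 1; [i=-2]; aux = 1; [i=-1]; aux = 1; [i=0]; aux = 1; val = -11; return 11 | score_new: tmp = 10; val = -60; (abs(min(b, 9)) == (b + 2)) -> false; aux = 1; [i=-2]; aux = 1; [i=-1]; aux = 1; [i=0]; aux = 1; res = -125; val = -11; return 11 — matching result 11.
An exhaustive pass over the 21 declared inputs shows identical outputs.
verdict: equivalent


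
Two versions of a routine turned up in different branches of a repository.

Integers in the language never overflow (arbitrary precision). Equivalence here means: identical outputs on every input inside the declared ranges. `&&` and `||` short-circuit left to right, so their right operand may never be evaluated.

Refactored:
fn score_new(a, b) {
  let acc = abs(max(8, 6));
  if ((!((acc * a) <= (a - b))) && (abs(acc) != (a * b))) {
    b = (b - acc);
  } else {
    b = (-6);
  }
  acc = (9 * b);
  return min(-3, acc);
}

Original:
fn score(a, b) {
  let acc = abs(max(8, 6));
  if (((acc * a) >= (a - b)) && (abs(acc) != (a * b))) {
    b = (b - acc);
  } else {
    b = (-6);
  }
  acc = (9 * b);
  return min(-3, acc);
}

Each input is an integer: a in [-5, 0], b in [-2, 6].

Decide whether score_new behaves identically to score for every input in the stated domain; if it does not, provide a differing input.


a=0, b=0 yields -72 from score but -54 from score_new.
verdict: not equivalent; witness: a=0, b=0


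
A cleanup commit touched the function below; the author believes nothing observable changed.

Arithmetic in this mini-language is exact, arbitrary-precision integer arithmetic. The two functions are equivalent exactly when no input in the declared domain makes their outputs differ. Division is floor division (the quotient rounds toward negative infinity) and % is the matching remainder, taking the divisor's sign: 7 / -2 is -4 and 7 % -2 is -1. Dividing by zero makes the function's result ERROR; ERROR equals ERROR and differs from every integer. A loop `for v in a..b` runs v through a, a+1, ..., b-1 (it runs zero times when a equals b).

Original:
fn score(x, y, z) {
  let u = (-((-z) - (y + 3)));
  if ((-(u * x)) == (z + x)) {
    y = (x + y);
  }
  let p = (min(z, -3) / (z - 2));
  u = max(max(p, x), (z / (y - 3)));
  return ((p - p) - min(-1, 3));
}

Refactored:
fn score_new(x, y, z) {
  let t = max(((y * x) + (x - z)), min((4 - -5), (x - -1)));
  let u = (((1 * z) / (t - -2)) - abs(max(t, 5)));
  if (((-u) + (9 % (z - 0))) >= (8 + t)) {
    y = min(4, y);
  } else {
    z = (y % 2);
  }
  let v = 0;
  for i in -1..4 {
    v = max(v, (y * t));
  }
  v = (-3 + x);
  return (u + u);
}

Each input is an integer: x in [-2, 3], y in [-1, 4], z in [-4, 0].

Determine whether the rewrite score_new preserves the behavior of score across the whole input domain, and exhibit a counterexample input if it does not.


Consider the input x=-2, y=-1, z=-4.
score: u := -2 | ((-(u * x)) == (z + x)): false | p := 0 | u := 1 | result 1
score_new: t := 4 | u := -6 | (((-u) + (9 % (z - 0))) >= (8 + t)): false | z := 1 | v := 0 | iter i=-1: | v := 0 | iter i=0: | v := 0 | iter i=1: | v := 0 | iter i=2: | v := 0 | iter i=3: | v := 0 | v := -5 | result -12
1 vs -12 — the two versions disagree here.
verdict: not equivalent; witness: x=-2, y=-1, z=-4


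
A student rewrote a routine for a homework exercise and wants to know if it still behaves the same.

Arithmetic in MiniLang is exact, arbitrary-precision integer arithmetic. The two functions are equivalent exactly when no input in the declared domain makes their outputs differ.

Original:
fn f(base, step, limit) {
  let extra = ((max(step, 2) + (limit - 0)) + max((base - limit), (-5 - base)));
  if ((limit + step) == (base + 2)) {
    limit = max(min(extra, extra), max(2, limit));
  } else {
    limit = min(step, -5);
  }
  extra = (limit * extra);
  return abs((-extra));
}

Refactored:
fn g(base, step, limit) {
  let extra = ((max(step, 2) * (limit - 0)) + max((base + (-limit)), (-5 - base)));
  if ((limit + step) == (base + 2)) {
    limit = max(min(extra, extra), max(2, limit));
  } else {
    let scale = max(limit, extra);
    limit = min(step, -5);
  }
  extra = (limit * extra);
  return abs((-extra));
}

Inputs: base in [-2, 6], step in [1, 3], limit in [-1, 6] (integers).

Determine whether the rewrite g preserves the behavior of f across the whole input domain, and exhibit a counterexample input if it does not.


There is a counterexample at base=-2, step=1, limit=-1: 0 on one side, 6 on the other.
f: extra=0, then ((limit + step) == (base + 2)) is true, then limit=2, then extra=0, then returns 0
g: extra=-3, then ((limit + step) == (base + 2)) is true, then limit=2, then extra=-6, then returns 6
verdict: not equivalent; witness: base=-2, step=1, limit=-1


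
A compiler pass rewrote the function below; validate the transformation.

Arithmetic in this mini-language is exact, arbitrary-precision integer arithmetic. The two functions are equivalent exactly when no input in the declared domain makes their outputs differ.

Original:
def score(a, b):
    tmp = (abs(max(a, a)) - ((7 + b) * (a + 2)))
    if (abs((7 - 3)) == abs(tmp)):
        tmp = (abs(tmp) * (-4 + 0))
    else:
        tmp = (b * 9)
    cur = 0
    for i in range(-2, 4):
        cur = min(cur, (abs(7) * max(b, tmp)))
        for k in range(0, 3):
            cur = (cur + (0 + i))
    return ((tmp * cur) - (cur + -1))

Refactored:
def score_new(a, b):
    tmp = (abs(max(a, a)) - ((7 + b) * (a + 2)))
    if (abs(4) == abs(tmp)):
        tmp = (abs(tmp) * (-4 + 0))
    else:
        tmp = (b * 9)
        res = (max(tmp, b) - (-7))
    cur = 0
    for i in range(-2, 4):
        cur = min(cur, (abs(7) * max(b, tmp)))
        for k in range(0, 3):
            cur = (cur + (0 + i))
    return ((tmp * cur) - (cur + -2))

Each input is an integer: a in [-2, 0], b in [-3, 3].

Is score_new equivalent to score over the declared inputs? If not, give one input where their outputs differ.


There is a counterexample at a=-2, b=-3: 337 on one side, 338 on the other.
score: tmp = 2; (abs((7 - 3)) == abs(tmp)) -> false; tmp = -27; cur = 0; [i=-2]; cur = -21; [k=0]; cur = -23; [k=1]; cur = -25; [k=2]; cur = -27; [i=-1]; cur = -27; [k=0]; cur = -28; [k=1]; cur = -29; [k=2]; cur = -30; [i=0]; cur = -30; [k=0]; cur = -30; [k=1]; cur = -30; [k=2]; cur = -30; [i=1]; cur = -30; [k=0]; cur = -29; [k=1]; cur = -28; [k=2]; cur = -27; [i=2]; cur = -27; [k=0]; cur = -25; [k=1]; cur = -23; [k=2]; cur = -21; [i=3]; cur = -21; [k=0]; cur = -18; [k=1]; cur = -15; [k=2]; cur = -12; return 337
score_new: tmp = 2; (abs(4) == abs(tmp)) -> false; tmp = -27; res = 4; cur = 0; [i=-2]; cur = -21; [k=0]; cur = -23; [k=1]; cur = -25; [k=2]; cur = -27; [i=-1]; cur = -27; [k=0]; cur = -28; [k=1]; cur = -29; [k=2]; cur = -30; [i=0]; cur = -30; [k=0]; cur = -30; [k=1]; cur = -30; [k=2]; cur = -30; [i=1]; cur = -30; [k=0]; cur = -29; [k=1]; cur = -28; [k=2]; cur = -27; [i=2]; cur = -27; [k=0]; cur = -25; [k=1]; cur = -23; [k=2]; cur = -21; [i=3]; cur = -21; [k=0]; cur = -18; [k=1]; cur = -15; [k=2]; cur = -12; return 338
verdict: not equivalent; witness: a=-2, b=-3


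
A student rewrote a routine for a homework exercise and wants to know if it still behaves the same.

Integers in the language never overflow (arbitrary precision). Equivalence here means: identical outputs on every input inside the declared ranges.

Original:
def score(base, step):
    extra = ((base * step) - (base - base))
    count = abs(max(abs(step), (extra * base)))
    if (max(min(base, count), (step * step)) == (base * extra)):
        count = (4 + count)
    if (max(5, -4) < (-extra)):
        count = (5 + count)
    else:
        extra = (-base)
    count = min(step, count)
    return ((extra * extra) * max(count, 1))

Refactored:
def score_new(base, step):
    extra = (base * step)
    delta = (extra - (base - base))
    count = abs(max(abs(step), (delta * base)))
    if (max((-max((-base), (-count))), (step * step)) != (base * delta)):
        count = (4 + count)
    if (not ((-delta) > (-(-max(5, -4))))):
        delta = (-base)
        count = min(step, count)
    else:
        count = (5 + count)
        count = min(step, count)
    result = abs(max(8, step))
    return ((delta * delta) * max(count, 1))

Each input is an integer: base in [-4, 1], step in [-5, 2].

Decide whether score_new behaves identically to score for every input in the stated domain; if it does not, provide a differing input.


Equivalent. Whatever the rewrite altered, no input in the stated domain can expose a difference.
An exhaustive pass over the 48 declared inputs shows identical outputs.
As a probe, take base=-2, step=-5: score runs extra := 10 | count := 5 | (max(min(base, count), (step * step)) == (base * extra)): false | (max(5, -4) < (-extra)): false | extra := 2 | count := -5 | result 4; score_new runs extra := 10 | delta := 10 | count := 5 | (max((-max((-base), (-count))), (step * step)) != (base * delta)): true | count := 9 | (not ((-delta) > (-(-max(5, -4))))): true | delta := 2 | count := -5 | result := 8 | result 4; both end at 4.
verdict: equivalent


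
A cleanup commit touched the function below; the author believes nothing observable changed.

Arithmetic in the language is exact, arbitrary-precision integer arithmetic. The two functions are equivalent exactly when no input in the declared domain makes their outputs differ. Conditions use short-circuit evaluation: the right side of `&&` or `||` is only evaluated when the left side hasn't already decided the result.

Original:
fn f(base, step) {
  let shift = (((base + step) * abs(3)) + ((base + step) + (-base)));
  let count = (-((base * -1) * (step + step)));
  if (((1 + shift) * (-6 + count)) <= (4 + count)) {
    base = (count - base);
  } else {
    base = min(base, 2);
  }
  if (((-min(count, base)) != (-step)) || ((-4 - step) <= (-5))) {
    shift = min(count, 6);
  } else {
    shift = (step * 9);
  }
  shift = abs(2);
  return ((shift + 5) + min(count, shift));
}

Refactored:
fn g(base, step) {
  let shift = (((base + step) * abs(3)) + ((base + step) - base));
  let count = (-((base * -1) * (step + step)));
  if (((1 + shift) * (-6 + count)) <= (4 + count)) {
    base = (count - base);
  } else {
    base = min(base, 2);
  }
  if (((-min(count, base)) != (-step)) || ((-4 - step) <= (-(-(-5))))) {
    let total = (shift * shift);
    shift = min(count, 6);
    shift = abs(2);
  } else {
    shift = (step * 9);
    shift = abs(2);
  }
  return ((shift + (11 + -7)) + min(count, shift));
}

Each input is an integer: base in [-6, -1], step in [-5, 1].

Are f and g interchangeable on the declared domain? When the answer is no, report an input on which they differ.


Run the pair on base=-6, step=-5.
f: shift becomes -38; next count becomes 60; next (((1 + shift) * (-6 + count)) <= (4 + count)) evaluates to true; next base becomes 66; next (((-min(count, base)) != (-step)) || ((-4 - step) <= (-5))) evaluates to true; next shift becomes 6; next shift becomes 2; next final value 9
g: shift becomes -38; next count becomes 60; next (((1 + shift) * (-6 + count)) <= (4 + count)) evaluates to true; next base becomes 66; next (((-min(count, base)) != (-step)) || ((-4 - step) <= (-(-(-5))))) evaluates to true; next total becomes 1444; next shift becomes 6; next shift becomes 2; next final value 8
9 != 8, so the rewrite changes behavior.
verdict: not equivalent; witness: base=-6, step=-5
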